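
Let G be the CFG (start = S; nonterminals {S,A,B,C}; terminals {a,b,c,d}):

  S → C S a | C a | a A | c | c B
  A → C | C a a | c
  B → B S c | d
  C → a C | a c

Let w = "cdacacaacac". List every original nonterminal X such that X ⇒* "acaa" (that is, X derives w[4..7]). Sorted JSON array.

CNF form of G:
  S -> C T0 | C X4 | T0 A | T1 B | c
  A -> C X2 | T0 C | T0 T1 | c
  B -> B X3 | d
  C -> T0 C | T0 T1
  T0 -> a
  T1 -> c
  X2 -> T0 T0
  X3 -> S T1
  X4 -> S T0

CYK table (by increasing span) — only the sub-triangle for w[4..7]:
  cell(4,4) a: {T0}  orig:{}
  cell(5,5) c: {A,S,T1}  orig:{A,S}
  cell(6,6) a: {T0}  orig:{}
  cell(7,7) a: {T0}  orig:{}
  cell(4,5) ac: {A,C,S}
  cell(5,6) ca: {X4}  orig:{}
  cell(6,7) aa: {X2}  orig:{}
  cell(4,6) aca: {S,X4}  orig:{S}
  cell(5,7) caa: ∅
  cell(4,7) acaa: {A,X4}  orig:{A}

Original NTs in T[4,7] deriving "acaa": ["A"]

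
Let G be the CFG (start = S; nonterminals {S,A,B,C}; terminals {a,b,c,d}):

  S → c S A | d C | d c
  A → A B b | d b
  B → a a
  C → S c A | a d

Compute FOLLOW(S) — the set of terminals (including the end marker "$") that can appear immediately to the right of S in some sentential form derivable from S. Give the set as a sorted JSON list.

FIRST sets, iterate to fixpoint:
[1]
  A via A→d b: +{d}
  B via B→a a: +{a}
  C via C→a d: +{a}
  S via S→c S A: +{c}
  S via S→d C: +{d}
  S: {c,d}  A: {d}  B: {a}  C: {a}
[2]
  C via C→S c A: +{c,d}
  S: {c,d}  A: {d}  B: {a}  C: {a,c,d}
[3] done
  S: {c,d}  A: {d}  B: {a}  C: {a,c,d}

FOLLOW iteration:
initialize: $ ∈ FOLLOW(S)
iter 1:
  A→A B b: FOLLOW(A) ⊇ FIRST(B) = {a}; new: +{a}
  A→A B b: FOLLOW(B) ⊇ FIRST(b) = {b}; new: +{b}
  C→S c A: FOLLOW(S) ⊇ FIRST(c) = {c}; new: +{c}
  S→c S A: FOLLOW(S) ⊇ FIRST(A) = {d}; new: +{d}
  S→c S A: FOLLOW(A) ⊇ FOLLOW(S) ⊇ {$,c,d}; new: +{$,c,d}
  S→d C: FOLLOW(C) ⊇ FOLLOW(S) ⊇ {$,c,d}; new: +{$,c,d}
  FOLLOW(S)={$,c,d}  FOLLOW(A)={$,a,c,d}  FOLLOW(B)={b}  FOLLOW(C)={$,c,d}
iter 2: done
  FOLLOW(S)={$,c,d}  FOLLOW(A)={$,a,c,d}  FOLLOW(B)={b}  FOLLOW(C)={$,c,d}

FOLLOW(S) = ["$", "c", "d"]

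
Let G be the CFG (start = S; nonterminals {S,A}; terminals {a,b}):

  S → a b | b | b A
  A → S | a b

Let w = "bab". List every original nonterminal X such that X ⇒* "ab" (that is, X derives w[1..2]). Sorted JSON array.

Convert to CNF:
  S -> T0 T1 | T1 A | b
  A -> T0 T1 | T1 A | b
  T0 -> a
  T1 -> b

CYK fill (cells [i..j] with 1 ≤ i ≤ j ≤ 2 only):
  [1..1]={T0}  "a"  orig:{}
  [2..2]={A,S,T1}  "b"  orig:{A,S}
  [1..2]={A,S}  "ab"

Original NTs in T[1,2] deriving "ab": ["A", "S"]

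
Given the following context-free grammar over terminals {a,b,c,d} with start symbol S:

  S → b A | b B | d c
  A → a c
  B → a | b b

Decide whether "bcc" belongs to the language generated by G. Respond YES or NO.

Convert to CNF:
  S -> T2 A | T2 B | T3 T1
  A -> T0 T1
  B -> T2 T2 | a
  T0 -> a
  T1 -> c
  T2 -> b
  T3 -> d

CYK table (by increasing span):
  cell(0,0) b: {T2}  orig:{}
  cell(1,1) c: {T1}  orig:{}
  cell(2,2) c: {T1}  orig:{}
  cell(0,1) bc: ∅
  cell(1,2) cc: ∅
  cell(0,2) bcc: ∅

S ∉ T[0,2] ⇒ NO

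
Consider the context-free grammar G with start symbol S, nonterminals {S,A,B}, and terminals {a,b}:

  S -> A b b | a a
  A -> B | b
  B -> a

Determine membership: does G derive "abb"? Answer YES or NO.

Convert to CNF:
  S -> A X2 | T1 T1
  A -> a | b
  B -> a
  T0 -> b
  T1 -> a
  X2 -> T0 T0

Fill CYK table bottom-up:
  cell(0,0) a: {A,B,T1}  orig:{A,B}
  cell(1,1) b: {A,T0}  orig:{A}
  cell(2,2) b: {A,T0}  orig:{A}
  cell(0,1) ab: ∅
  cell(1,2) bb: {X2}  orig:{}
  cell(0,2) abb: {S}

S ∈ T[0,2] ⇒ YES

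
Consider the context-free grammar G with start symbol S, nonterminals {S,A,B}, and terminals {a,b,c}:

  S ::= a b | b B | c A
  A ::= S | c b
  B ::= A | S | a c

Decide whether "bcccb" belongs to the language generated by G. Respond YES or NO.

CNF form of G:
  S -> T0 T1 | T1 B | T2 A
  A -> T0 T1 | T1 B | T2 A | T2 T1
  B -> T0 T1 | T0 T2 | T1 B | T2 A | T2 T1
  T0 -> a
  T1 -> b
  T2 -> c

Fill CYK table bottom-up:
  cell(0,0) b: {T1}  orig:{}
  cell(1,1) c: {T2}  orig:{}
  cell(2,2) c: {T2}  orig:{}
  cell(3,3) c: {T2}  orig:{}
  cell(4,4) b: {T1}  orig:{}
  cell(0,1) bc: ∅
  cell(1,2) cc: ∅
  cell(2,3) cc: ∅
  cell(3,4) cb: {A,B}
  cell(0,2) bcc: ∅
  cell(1,3) ccc: ∅
  cell(2,4) ccb: {A,B,S}
  cell(0,3) bccc: ∅
  cell(1,4) cccb: {A,B,S}
  cell(0,4) bcccb: {A,B,S}

S ∈ T[0,4] ⇒ YES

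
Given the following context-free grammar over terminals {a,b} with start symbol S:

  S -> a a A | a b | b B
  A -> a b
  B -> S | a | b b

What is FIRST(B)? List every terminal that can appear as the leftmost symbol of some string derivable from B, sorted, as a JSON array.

Compute FIRST by fixpoint:
round 1:
  A via A→a b: +{a}
  B via B→a: +{a}
  B via B→b b: +{b}
  S via S→a a A: +{a}
  S via S→b B: +{b}
  S: {a,b}  A: {a}  B: {a,b}
round 2: — fixpoint
  S: {a,b}  A: {a}  B: {a,b}

FIRST(B) = ["a", "b"]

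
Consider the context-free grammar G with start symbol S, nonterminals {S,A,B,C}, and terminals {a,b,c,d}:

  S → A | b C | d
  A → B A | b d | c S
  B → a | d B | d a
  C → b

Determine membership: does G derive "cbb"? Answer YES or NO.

Convert to CNF:
  S -> B A | T0 C | T0 T1 | T2 S | d
  A -> B A | T0 T1 | T2 S
  B -> T1 B | T1 T3 | a
  C -> b
  T0 -> b
  T1 -> d
  T2 -> c
  T3 -> a

CYK fill:
  [0..0]={T2}  "c"  orig:{}
  [1..1]={C,T0}  "b"  orig:{C}
  [2..2]={C,T0}  "b"  orig:{C}
  [0..1]=∅  "cb"
  [1..2]={S}  "bb"
  [0..2]={A,S}  "cbb"

S ∈ T[0,2] ⇒ YES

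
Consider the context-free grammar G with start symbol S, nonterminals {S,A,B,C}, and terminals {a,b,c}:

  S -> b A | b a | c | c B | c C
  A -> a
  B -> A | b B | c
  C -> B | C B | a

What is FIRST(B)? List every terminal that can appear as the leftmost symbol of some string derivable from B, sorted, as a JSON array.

FIRST sets, iterate to fixpoint:
[1]
  A via A→a: +{a}
  B via B→A: +{a}
  B via B→b B: +{b}
  B via B→c: +{c}
  C via C→B: +{a,b,c}
  S via S→b A: +{b}
  S via S→c: +{c}
  S: {b,c}  A: {a}  B: {a,b,c}  C: {a,b,c}
[2] (no change)
  S: {b,c}  A: {a}  B: {a,b,c}  C: {a,b,c}

FIRST(B) = ["a", "b", "c"]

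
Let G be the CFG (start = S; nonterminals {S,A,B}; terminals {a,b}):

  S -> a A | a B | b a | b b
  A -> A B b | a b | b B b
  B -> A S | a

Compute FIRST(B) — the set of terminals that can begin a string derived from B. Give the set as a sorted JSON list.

FIRST sets, iterate to fixpoint:
iter 1:
  A via A→a b: +{a}
  A via A→b B b: +{b}
  B via B→A S: +{a,b}
  S via S→a A: +{a}
  S via S→b a: +{b}
  S: {a,b}  A: {a,b}  B: {a,b}
iter 2: (no change)
  S: {a,b}  A: {a,b}  B: {a,b}

FIRST(B) = ["a", "b"]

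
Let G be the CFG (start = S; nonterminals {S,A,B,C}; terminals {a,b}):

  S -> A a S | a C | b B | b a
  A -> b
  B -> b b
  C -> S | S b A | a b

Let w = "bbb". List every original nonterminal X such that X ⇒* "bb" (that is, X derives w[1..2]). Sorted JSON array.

CNF form of G:
  S -> A X4 | T0 B | T0 T1 | T1 C
  A -> b
  B -> T0 T0
  C -> A X2 | S X3 | T0 B | T0 T1 | T1 C | T1 T0
  T0 -> b
  T1 -> a
  X2 -> T1 S
  X3 -> T0 A
  X4 -> T1 S

CYK table (by increasing span) — only the sub-triangle for w[1..2]:
  T[1,1] 'b' = {A,T0}  orig:{A}
  T[2,2] 'b' = {A,T0}  orig:{A}
  T[1,2] 'bb' = {B,X3}  orig:{B}

Original NTs in T[1,2] deriving "bb": ["B"]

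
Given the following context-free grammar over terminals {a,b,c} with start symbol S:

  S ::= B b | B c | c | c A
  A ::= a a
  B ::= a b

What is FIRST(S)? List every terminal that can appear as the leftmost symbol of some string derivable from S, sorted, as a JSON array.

FIRST sets, iterate to fixpoint:
pass 1:
  A via A→a a: +{a}
  B via B→a b: +{a}
  S via S→B b: +{a}
  S via S→c: +{c}
  FIRST[S]={a,c}  FIRST[A]={a}  FIRST[B]={a}
pass 2: — fixpoint
  FIRST[S]={a,c}  FIRST[A]={a}  FIRST[B]={a}

FIRST(S) = ["a", "c"]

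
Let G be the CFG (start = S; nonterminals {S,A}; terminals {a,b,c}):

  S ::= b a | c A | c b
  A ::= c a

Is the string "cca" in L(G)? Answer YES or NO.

CNF form of G:
  S -> T0 A | T0 T2 | T2 T1
  A -> T0 T1
  T0 -> c
  T1 -> a
  T2 -> b

CYK table (by increasing span):
  cell(0,0) c: {T0}  orig:{}
  cell(1,1) c: {T0}  orig:{}
  cell(2,2) a: {T1}  orig:{}
  cell(0,1) cc: ∅
  cell(1,2) ca: {A}
  cell(0,2) cca: {S}

S ∈ T[0,2] ⇒ YES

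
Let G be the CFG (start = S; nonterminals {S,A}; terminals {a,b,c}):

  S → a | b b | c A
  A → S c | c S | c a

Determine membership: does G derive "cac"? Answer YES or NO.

Convert to CNF:
  S -> T0 A | T2 T2 | a
  A -> S T0 | T0 S | T0 T1
  T0 -> c
  T1 -> a
  T2 -> b

CYK fill:
  T[0,0] 'c' = {T0}  orig:{}
  T[1,1] 'a' = {S,T1}  orig:{S}
  T[2,2] 'c' = {T0}  orig:{}
  T[0,1] 'ca' = {A}
  T[1,2] 'ac' = {A}
  T[0,2] 'cac' = {S}

S ∈ T[0,2] ⇒ YES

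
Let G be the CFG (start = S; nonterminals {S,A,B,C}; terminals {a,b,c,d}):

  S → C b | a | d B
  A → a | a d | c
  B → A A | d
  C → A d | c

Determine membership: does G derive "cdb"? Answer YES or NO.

Convert to CNF:
  S -> C T2 | T1 B | a
  A -> T0 T1 | a | c
  B -> A A | d
  C -> A T1 | c
  T0 -> a
  T1 -> d
  T2 -> b

CYK table (by increasing span):
  cell(0,0) c: {A,C}
  cell(1,1) d: {B,T1}  orig:{B}
  cell(2,2) b: {T2}  orig:{}
  cell(0,1) cd: {C}
  cell(1,2) db: ∅
  cell(0,2) cdb: {S}

S ∈ T[0,2] ⇒ YES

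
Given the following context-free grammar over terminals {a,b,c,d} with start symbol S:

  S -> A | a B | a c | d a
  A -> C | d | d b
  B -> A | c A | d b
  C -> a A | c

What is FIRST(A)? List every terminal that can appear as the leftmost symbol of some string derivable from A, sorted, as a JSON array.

FIRST sets, iterate to fixpoint:
iter 1:
  A via A→d: +{d}
  B via B→A: +{d}
  B via B→c A: +{c}
  C via C→a A: +{a}
  C via C→c: +{c}
  S via S→A: +{d}
  S via S→a B: +{a}
  FIRST(S)={a,d}  FIRST(A)={d}  FIRST(B)={c,d}  FIRST(C)={a,c}
iter 2:
  A via A→C: +{a,c}
  B via B→A: +{a}
  S via S→A: +{c}
  FIRST(S)={a,c,d}  FIRST(A)={a,c,d}  FIRST(B)={a,c,d}  FIRST(C)={a,c}
iter 3: (stable)
  FIRST(S)={a,c,d}  FIRST(A)={a,c,d}  FIRST(B)={a,c,d}  FIRST(C)={a,c}

FIRST(A) = ["a", "c", "d"]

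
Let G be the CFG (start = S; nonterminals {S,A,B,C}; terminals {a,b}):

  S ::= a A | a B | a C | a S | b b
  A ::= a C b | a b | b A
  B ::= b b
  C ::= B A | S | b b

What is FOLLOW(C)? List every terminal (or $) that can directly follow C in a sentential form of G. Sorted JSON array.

FIRST iteration:
iter 1:
  A via A→a C b: +{a}
  A via A→b A: +{b}
  B via B→b b: +{b}
  C via C→B A: +{b}
  S via S→a A: +{a}
  S via S→b b: +{b}
  S: {a,b}  A: {a,b}  B: {b}  C: {b}
iter 2:
  C via C→S: +{a}
  S: {a,b}  A: {a,b}  B: {b}  C: {a,b}
iter 3: (stable)
  S: {a,b}  A: {a,b}  B: {b}  C: {a,b}

FOLLOW sets:
initialize: $ ∈ FOLLOW(S)
round 1:
  A→a C b: FOLLOW(C) ⊇ FIRST(b) = {b}; new: +{b}
  C→B A: FOLLOW(B) ⊇ FIRST(A) = {a,b}; new: +{a,b}
  C→B A: FOLLOW(A) ⊇ FOLLOW(C) ⊇ {b}; new: +{b}
  C→S: FOLLOW(S) ⊇ FOLLOW(C) ⊇ {b}; new: +{b}
  S→a A: FOLLOW(A) ⊇ FOLLOW(S) ⊇ {$,b}; new: +{$}
  S→a B: FOLLOW(B) ⊇ FOLLOW(S) ⊇ {$,b}; new: +{$}
  S→a C: FOLLOW(C) ⊇ FOLLOW(S) ⊇ {$,b}; new: +{$}
  S: {$,b}  A: {$,b}  B: {$,a,b}  C: {$,b}
round 2: (stable)
  S: {$,b}  A: {$,b}  B: {$,a,b}  C: {$,b}

FOLLOW(C) = ["$", "b"]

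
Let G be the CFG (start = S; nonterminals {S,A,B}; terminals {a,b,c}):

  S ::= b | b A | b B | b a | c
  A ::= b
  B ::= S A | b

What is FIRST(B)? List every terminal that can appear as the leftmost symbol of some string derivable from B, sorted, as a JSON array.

Compute FIRST by fixpoint:
pass 1:
  A via A→b: +{b}
  B via B→b: +{b}
  S via S→b: +{b}
  S via S→c: +{c}
  FIRST[S]={b,c}  FIRST[A]={b}  FIRST[B]={b}
pass 2:
  B via B→S A: +{c}
  FIRST[S]={b,c}  FIRST[A]={b}  FIRST[B]={b,c}
pass 3: (stable)
  FIRST[S]={b,c}  FIRST[A]={b}  FIRST[B]={b,c}

FIRST(B) = ["b", "c"]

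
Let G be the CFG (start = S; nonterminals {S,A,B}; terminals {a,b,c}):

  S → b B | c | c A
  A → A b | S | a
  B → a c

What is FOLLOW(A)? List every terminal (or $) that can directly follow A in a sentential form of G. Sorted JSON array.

FIRST iteration:
pass 1:
  A via A→a: +{a}
  B via B→a c: +{a}
  S via S→b B: +{b}
  S via S→c: +{c}
  FIRST[S]={b,c}  FIRST[A]={a}  FIRST[B]={a}
pass 2:
  A via A→S: +{b,c}
  FIRST[S]={b,c}  FIRST[A]={a,b,c}  FIRST[B]={a}
pass 3: (stable)
  FIRST[S]={b,c}  FIRST[A]={a,b,c}  FIRST[B]={a}

FOLLOW iteration:
initialize: $ ∈ FOLLOW(S)
[1]
  A→A b: FOLLOW(A) ⊇ FIRST(b) = {b}; new: +{b}
  A→S: FOLLOW(S) ⊇ FOLLOW(A) ⊇ {b}; new: +{b}
  S→b B: FOLLOW(B) ⊇ FOLLOW(S) ⊇ {$,b}; new: +{$,b}
  S→c A: FOLLOW(A) ⊇ FOLLOW(S) ⊇ {$,b}; new: +{$}
  S: {$,b}  A: {$,b}  B: {$,b}
[2] — fixpoint
  S: {$,b}  A: {$,b}  B: {$,b}

FOLLOW(A) = ["$", "b"]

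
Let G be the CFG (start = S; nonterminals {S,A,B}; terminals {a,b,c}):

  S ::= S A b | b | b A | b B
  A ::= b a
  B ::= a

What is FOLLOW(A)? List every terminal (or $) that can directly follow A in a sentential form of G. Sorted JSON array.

FIRST sets, iterate to fixpoint:
round 1:
  A via A→b a: +{b}
  B via B→a: +{a}
  S via S→b: +{b}
  FIRST[S]={b}  FIRST[A]={b}  FIRST[B]={a}
round 2: done
  FIRST[S]={b}  FIRST[A]={b}  FIRST[B]={a}

FOLLOW iteration:
FOLLOW(S) := {$}
[1]
  S→S A b: FOLLOW(S) ⊇ FIRST(A) = {b}; new: +{b}
  S→S A b: FOLLOW(A) ⊇ FIRST(b) = {b}; new: +{b}
  S→b A: FOLLOW(A) ⊇ FOLLOW(S) ⊇ {$,b}; new: +{$}
  S→b B: FOLLOW(B) ⊇ FOLLOW(S) ⊇ {$,b}; new: +{$,b}
  FOLLOW(S)={$,b}  FOLLOW(A)={$,b}  FOLLOW(B)={$,b}
[2] — fixpoint
  FOLLOW(S)={$,b}  FOLLOW(A)={$,b}  FOLLOW(B)={$,b}

FOLLOW(A) = ["$", "b"]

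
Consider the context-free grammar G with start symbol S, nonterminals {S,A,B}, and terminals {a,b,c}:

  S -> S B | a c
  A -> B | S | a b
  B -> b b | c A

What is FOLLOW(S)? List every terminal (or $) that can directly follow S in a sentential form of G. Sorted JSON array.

Compute FIRST by fixpoint:
pass 1:
  A via A→a b: +{a}
  B via B→b b: +{b}
  B via B→c A: +{c}
  S via S→a c: +{a}
  FIRST[S]={a}  FIRST[A]={a}  FIRST[B]={b,c}
pass 2:
  A via A→B: +{b,c}
  FIRST[S]={a}  FIRST[A]={a,b,c}  FIRST[B]={b,c}
pass 3: — fixpoint
  FIRST[S]={a}  FIRST[A]={a,b,c}  FIRST[B]={b,c}

FOLLOW iteration:
initialize: $ ∈ FOLLOW(S)
pass 1:
  S→S B: FOLLOW(S) ⊇ FIRST(B) = {b,c}; new: +{b,c}
  S→S B: FOLLOW(B) ⊇ FOLLOW(S) ⊇ {$,b,c}; new: +{$,b,c}
  FOLLOW(S)={$,b,c}  FOLLOW(A)={}  FOLLOW(B)={$,b,c}
pass 2:
  B→c A: FOLLOW(A) ⊇ FOLLOW(B) ⊇ {$,b,c}; new: +{$,b,c}
  FOLLOW(S)={$,b,c}  FOLLOW(A)={$,b,c}  FOLLOW(B)={$,b,c}
pass 3: — fixpoint
  FOLLOW(S)={$,b,c}  FOLLOW(A)={$,b,c}  FOLLOW(B)={$,b,c}

FOLLOW(S) = ["$", "b", "c"]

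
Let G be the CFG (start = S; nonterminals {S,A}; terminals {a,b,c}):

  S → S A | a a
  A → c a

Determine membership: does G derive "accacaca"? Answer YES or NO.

Convert to CNF:
  S -> S A | T1 T1
  A -> T0 T1
  T0 -> c
  T1 -> a

Fill CYK table bottom-up:
  [0..0]={T1}  "a"  orig:{}
  [1..1]={T0}  "c"  orig:{}
  [2..2]={T0}  "c"  orig:{}
  [3..3]={T1}  "a"  orig:{}
  [4..4]={T0}  "c"  orig:{}
  [5..5]={T1}  "a"  orig:{}
  [6..6]={T0}  "c"  orig:{}
  [7..7]={T1}  "a"  orig:{}
  [0..1]=∅  "ac"
  [1..2]=∅  "cc"
  [2..3]={A}  "ca"
  [3..4]=∅  "ac"
  [4..5]={A}  "ca"
  [5..6]=∅  "ac"
  [6..7]={A}  "ca"
  [0..2]=∅  "acc"
  [1..3]=∅  "cca"
  [2..4]=∅  "cac"
  [3..5]=∅  "aca"
  [4..6]=∅  "cac"
  [5..7]=∅  "aca"
  [0..3]=∅  "acca"
  [1..4]=∅  "ccac"
  [2..5]=∅  "caca"
  [3..6]=∅  "acac"
  [4..7]=∅  "caca"
  [0..4]=∅  "accac"
  [1..5]=∅  "ccaca"
  [2..6]=∅  "cacac"
  [3..7]=∅  "acaca"
  [0..5]=∅  "accaca"
  [1..6]=∅  "ccacac"
  [2..7]=∅  "cacaca"
  [0..6]=∅  "accacac"
  [1..7]=∅  "ccacaca"
  [0..7]=∅  "accacaca"

S ∉ T[0,7] ⇒ NO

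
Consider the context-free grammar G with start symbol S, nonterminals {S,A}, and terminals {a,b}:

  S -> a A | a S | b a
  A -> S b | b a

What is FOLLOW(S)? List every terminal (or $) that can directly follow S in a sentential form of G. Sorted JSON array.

FIRST sets, iterate to fixpoint:
round 1:
  A via A→b a: +{b}
  S via S→a A: +{a}
  S via S→b a: +{b}
  FIRST[S]={a,b}  FIRST[A]={b}
round 2:
  A via A→S b: +{a}
  FIRST[S]={a,b}  FIRST[A]={a,b}
round 3: — fixpoint
  FIRST[S]={a,b}  FIRST[A]={a,b}

FOLLOW sets:
seed FOLLOW(S) with $
iter 1:
  A→S b: FOLLOW(S) ⊇ FIRST(b) = {b}; new: +{b}
  S→a A: FOLLOW(A) ⊇ FOLLOW(S) ⊇ {$,b}; new: +{$,b}
  S: {$,b}  A: {$,b}
iter 2: — fixpoint
  S: {$,b}  A: {$,b}

FOLLOW(S) = ["$", "b"]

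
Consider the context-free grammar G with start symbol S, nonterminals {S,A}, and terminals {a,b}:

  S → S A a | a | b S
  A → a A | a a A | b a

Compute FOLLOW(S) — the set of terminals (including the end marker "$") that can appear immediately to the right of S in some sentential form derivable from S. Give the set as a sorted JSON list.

Compute FIRST by fixpoint:
[1]
  A via A→a A: +{a}
  A via A→b a: +{b}
  S via S→a: +{a}
  S via S→b S: +{b}
  FIRST(S)={a,b}  FIRST(A)={a,b}
[2] (stable)
  FIRST(S)={a,b}  FIRST(A)={a,b}

Compute FOLLOW by fixpoint:
FOLLOW(S) := {$}
iter 1:
  S→S A a: FOLLOW(S) ⊇ FIRST(A) = {a,b}; new: +{a,b}
  S→S A a: FOLLOW(A) ⊇ FIRST(a) = {a}; new: +{a}
  FOLLOW[S]={$,a,b}  FOLLOW[A]={a}
iter 2: (no change)
  FOLLOW[S]={$,a,b}  FOLLOW[A]={a}

FOLLOW(S) = ["$", "a", "b"]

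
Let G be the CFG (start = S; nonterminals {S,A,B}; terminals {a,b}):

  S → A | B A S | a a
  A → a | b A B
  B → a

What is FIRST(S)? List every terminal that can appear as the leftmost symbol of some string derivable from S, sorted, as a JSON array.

Compute FIRST by fixpoint:
pass 1:
  A via A→a: +{a}
  A via A→b A B: +{b}
  B via B→a: +{a}
  S via S→A: +{a,b}
  S: {a,b}  A: {a,b}  B: {a}
pass 2: done
  S: {a,b}  A: {a,b}  B: {a}

FIRST(S) = ["a", "b"]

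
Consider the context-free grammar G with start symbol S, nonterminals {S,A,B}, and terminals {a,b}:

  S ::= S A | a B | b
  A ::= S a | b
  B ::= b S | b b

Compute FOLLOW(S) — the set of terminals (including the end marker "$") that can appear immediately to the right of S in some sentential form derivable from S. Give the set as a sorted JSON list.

Compute FIRST by fixpoint:
[1]
  A via A→b: +{b}
  B via B→b S: +{b}
  S via S→a B: +{a}
  S via S→b: +{b}
  S: {a,b}  A: {b}  B: {b}
[2]
  A via A→S a: +{a}
  S: {a,b}  A: {a,b}  B: {b}
[3] — fixpoint
  S: {a,b}  A: {a,b}  B: {b}

FOLLOW iteration:
FOLLOW(S) := {$}
pass 1:
  A→S a: FOLLOW(S) ⊇ FIRST(a) = {a}; new: +{a}
  S→S A: FOLLOW(S) ⊇ FIRST(A) = {a,b}; new: +{b}
  S→S A: FOLLOW(A) ⊇ FOLLOW(S) ⊇ {$,a,b}; new: +{$,a,b}
  S→a B: FOLLOW(B) ⊇ FOLLOW(S) ⊇ {$,a,b}; new: +{$,a,b}
  FOLLOW[S]={$,a,b}  FOLLOW[A]={$,a,b}  FOLLOW[B]={$,a,b}
pass 2: done
  FOLLOW[S]={$,a,b}  FOLLOW[A]={$,a,b}  FOLLOW[B]={$,a,b}

FOLLOW(S) = ["$", "a", "b"]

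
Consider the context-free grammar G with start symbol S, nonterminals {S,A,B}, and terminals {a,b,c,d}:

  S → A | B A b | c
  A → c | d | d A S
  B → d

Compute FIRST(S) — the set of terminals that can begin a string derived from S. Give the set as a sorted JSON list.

FIRST sets, iterate to fixpoint:
[1]
  A via A→c: +{c}
  A via A→d: +{d}
  B via B→d: +{d}
  S via S→A: +{c,d}
  FIRST(S)={c,d}  FIRST(A)={c,d}  FIRST(B)={d}
[2] done
  FIRST(S)={c,d}  FIRST(A)={c,d}  FIRST(B)={d}

FIRST(S) = ["c", "d"]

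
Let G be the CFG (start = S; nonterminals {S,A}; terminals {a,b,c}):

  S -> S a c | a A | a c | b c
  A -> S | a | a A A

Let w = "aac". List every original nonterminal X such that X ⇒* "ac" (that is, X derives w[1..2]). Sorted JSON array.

Convert to CNF:
  S -> S X5 | T0 A | T0 T1 | T2 T1
  A -> S X3 | T0 A | T0 T1 | T0 X4 | T2 T1 | a
  T0 -> a
  T1 -> c
  T2 -> b
  X3 -> T0 T1
  X4 -> A A
  X5 -> T0 T1

CYK fill — only the sub-triangle for w[1..2]:
  T[1,1] 'a' = {A,T0}  orig:{A}
  T[2,2] 'c' = {T1}  orig:{}
  T[1,2] 'ac' = {A,S,X3,X5}  orig:{A,S}

Original NTs in T[1,2] deriving "ac": ["A", "S"]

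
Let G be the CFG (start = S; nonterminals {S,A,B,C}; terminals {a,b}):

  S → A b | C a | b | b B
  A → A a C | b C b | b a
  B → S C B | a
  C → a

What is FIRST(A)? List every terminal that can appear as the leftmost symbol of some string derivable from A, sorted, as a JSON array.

FIRST sets, iterate to fixpoint:
round 1:
  A via A→b C b: +{b}
  B via B→a: +{a}
  C via C→a: +{a}
  S via S→A b: +{b}
  S via S→C a: +{a}
  S: {a,b}  A: {b}  B: {a}  C: {a}
round 2:
  B via B→S C B: +{b}
  S: {a,b}  A: {b}  B: {a,b}  C: {a}
round 3: — fixpoint
  S: {a,b}  A: {b}  B: {a,b}  C: {a}

FIRST(A) = ["b"]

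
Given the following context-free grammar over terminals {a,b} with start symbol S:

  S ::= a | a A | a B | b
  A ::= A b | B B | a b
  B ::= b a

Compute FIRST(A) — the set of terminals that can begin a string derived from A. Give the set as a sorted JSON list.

FIRST iteration:
pass 1:
  A via A→a b: +{a}
  B via B→b a: +{b}
  S via S→a: +{a}
  S via S→b: +{b}
  FIRST(S)={a,b}  FIRST(A)={a}  FIRST(B)={b}
pass 2:
  A via A→B B: +{b}
  FIRST(S)={a,b}  FIRST(A)={a,b}  FIRST(B)={b}
pass 3: (stable)
  FIRST(S)={a,b}  FIRST(A)={a,b}  FIRST(B)={b}

FIRST(A) = ["a", "b"]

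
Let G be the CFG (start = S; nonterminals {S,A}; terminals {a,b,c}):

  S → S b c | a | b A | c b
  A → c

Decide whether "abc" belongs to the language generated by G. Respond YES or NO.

Convert to CNF:
  S -> S X2 | T0 A | T1 T0 | a
  A -> c
  T0 -> b
  T1 -> c
  X2 -> T0 T1

CYK table (by increasing span):
  [0..0]={S}  "a"
  [1..1]={T0}  "b"  orig:{}
  [2..2]={A,T1}  "c"  orig:{A}
  [0..1]=∅  "ab"
  [1..2]={S,X2}  "bc"  orig:{S}
  [0..2]={S}  "abc"

S ∈ T[0,2] ⇒ YES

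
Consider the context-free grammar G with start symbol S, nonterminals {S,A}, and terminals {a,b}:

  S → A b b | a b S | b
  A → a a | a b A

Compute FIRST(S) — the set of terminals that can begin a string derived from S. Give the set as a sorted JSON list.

Compute FIRST by fixpoint:
[1]
  A via A→a a: +{a}
  S via S→A b b: +{a}
  S via S→b: +{b}
  FIRST(S)={a,b}  FIRST(A)={a}
[2] — fixpoint
  FIRST(S)={a,b}  FIRST(A)={a}

FIRST(S) = ["a", "b"]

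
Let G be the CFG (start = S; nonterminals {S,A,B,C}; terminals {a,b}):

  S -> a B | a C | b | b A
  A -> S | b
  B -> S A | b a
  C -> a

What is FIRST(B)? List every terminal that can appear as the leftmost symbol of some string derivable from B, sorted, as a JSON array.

FIRST sets, iterate to fixpoint:
round 1:
  A via A→b: +{b}
  B via B→b a: +{b}
  C via C→a: +{a}
  S via S→a B: +{a}
  S via S→b: +{b}
  FIRST(S)={a,b}  FIRST(A)={b}  FIRST(B)={b}  FIRST(C)={a}
round 2:
  A via A→S: +{a}
  B via B→S A: +{a}
  FIRST(S)={a,b}  FIRST(A)={a,b}  FIRST(B)={a,b}  FIRST(C)={a}
round 3: (stable)
  FIRST(S)={a,b}  FIRST(A)={a,b}  FIRST(B)={a,b}  FIRST(C)={a}

FIRST(B) = ["a", "b"]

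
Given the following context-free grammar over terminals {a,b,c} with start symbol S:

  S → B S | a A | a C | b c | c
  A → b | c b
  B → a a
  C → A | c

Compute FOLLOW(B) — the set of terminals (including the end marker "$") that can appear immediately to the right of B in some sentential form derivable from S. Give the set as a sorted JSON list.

FIRST sets, iterate to fixpoint:
iter 1:
  A via A→b: +{b}
  A via A→c b: +{c}
  B via B→a a: +{a}
  C via C→A: +{b,c}
  S via S→B S: +{a}
  S via S→b c: +{b}
  S via S→c: +{c}
  FIRST[S]={a,b,c}  FIRST[A]={b,c}  FIRST[B]={a}  FIRST[C]={b,c}
iter 2: (no change)
  FIRST[S]={a,b,c}  FIRST[A]={b,c}  FIRST[B]={a}  FIRST[C]={b,c}

FOLLOW sets:
initialize: $ ∈ FOLLOW(S)
pass 1:
  S→B S: FOLLOW(B) ⊇ FIRST(S) = {a,b,c}; new: +{a,b,c}
  S→a A: FOLLOW(A) ⊇ FOLLOW(S) ⊇ {$}; new: +{$}
  S→a C: FOLLOW(C) ⊇ FOLLOW(S) ⊇ {$}; new: +{$}
  S: {$}  A: {$}  B: {a,b,c}  C: {$}
pass 2: — fixpoint
  S: {$}  A: {$}  B: {a,b,c}  C: {$}

FOLLOW(B) = ["a", "b", "c"]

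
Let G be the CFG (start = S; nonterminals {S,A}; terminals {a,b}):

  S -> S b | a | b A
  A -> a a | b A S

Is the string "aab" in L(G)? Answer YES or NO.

Convert to CNF:
  S -> S T1 | T1 A | a
  A -> T0 T0 | T1 X2
  T0 -> a
  T1 -> b
  X2 -> A S

Fill CYK table bottom-up:
  [0..0]={S,T0}  "a"  orig:{S}
  [1..1]={S,T0}  "a"  orig:{S}
  [2..2]={T1}  "b"  orig:{}
  [0..1]={A}  "aa"
  [1..2]={S}  "ab"
  [0..2]=∅  "aab"

S ∉ T[0,2] ⇒ NO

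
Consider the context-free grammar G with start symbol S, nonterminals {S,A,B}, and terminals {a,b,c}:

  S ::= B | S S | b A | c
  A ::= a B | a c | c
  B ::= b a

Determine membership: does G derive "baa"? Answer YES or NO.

CNF form of G:
  S -> S S | T2 A | T2 T0 | c
  A -> T0 B | T0 T1 | c
  B -> T2 T0
  T0 -> a
  T1 -> c
  T2 -> b

Fill CYK table bottom-up:
  T[0,0] 'b' = {T2}  orig:{}
  T[1,1] 'a' = {T0}  orig:{}
  T[2,2] 'a' = {T0}  orig:{}
  T[0,1] 'ba' = {B,S}
  T[1,2] 'aa' = ∅
  T[0,2] 'baa' = ∅

S ∉ T[0,2] ⇒ NO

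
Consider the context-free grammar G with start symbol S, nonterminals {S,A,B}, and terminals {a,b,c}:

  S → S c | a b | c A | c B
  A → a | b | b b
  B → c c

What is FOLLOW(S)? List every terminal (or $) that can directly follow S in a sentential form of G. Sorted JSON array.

FIRST iteration:
iter 1:
  A via A→a: +{a}
  A via A→b: +{b}
  B via B→c c: +{c}
  S via S→a b: +{a}
  S via S→c A: +{c}
  S: {a,c}  A: {a,b}  B: {c}
iter 2: done
  S: {a,c}  A: {a,b}  B: {c}

FOLLOW iteration:
seed FOLLOW(S) with $
pass 1:
  S→S c: FOLLOW(S) ⊇ FIRST(c) = {c}; new: +{c}
  S→c A: FOLLOW(A) ⊇ FOLLOW(S) ⊇ {$,c}; new: +{$,c}
  S→c B: FOLLOW(B) ⊇ FOLLOW(S) ⊇ {$,c}; new: +{$,c}
  FOLLOW[S]={$,c}  FOLLOW[A]={$,c}  FOLLOW[B]={$,c}
pass 2: — fixpoint
  FOLLOW[S]={$,c}  FOLLOW[A]={$,c}  FOLLOW[B]={$,c}

FOLLOW(S) = ["$", "c"]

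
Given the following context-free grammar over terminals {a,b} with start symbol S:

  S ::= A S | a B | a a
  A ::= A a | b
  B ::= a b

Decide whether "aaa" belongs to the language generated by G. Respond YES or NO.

CNF form of G:
  S -> A S | T0 B | T0 T0
  A -> A T0 | b
  B -> T0 T1
  T0 -> a
  T1 -> b

CYK table (by increasing span):
  [0..0]={T0}  "a"  orig:{}
  [1..1]={T0}  "a"  orig:{}
  [2..2]={T0}  "a"  orig:{}
  [0..1]={S}  "aa"
  [1..2]={S}  "aa"
  [0..2]=∅  "aaa"

S ∉ T[0,2] ⇒ NO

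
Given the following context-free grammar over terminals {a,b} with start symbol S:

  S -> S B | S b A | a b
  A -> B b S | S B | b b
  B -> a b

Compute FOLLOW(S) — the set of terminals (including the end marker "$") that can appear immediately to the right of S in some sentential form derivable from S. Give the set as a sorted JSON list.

FIRST iteration:
[1]
  A via A→b b: +{b}
  B via B→a b: +{a}
  S via S→a b: +{a}
  S: {a}  A: {b}  B: {a}
[2]
  A via A→B b S: +{a}
  S: {a}  A: {a,b}  B: {a}
[3] (stable)
  S: {a}  A: {a,b}  B: {a}

FOLLOW iteration:
seed FOLLOW(S) with $
pass 1:
  A→B b S: FOLLOW(B) ⊇ FIRST(b) = {b}; new: +{b}
  A→S B: FOLLOW(S) ⊇ FIRST(B) = {a}; new: +{a}
  S→S B: FOLLOW(B) ⊇ FOLLOW(S) ⊇ {$,a}; new: +{$,a}
  S→S b A: FOLLOW(S) ⊇ FIRST(b) = {b}; new: +{b}
  S→S b A: FOLLOW(A) ⊇ FOLLOW(S) ⊇ {$,a,b}; new: +{$,a,b}
  S: {$,a,b}  A: {$,a,b}  B: {$,a,b}
pass 2: done
  S: {$,a,b}  A: {$,a,b}  B: {$,a,b}

FOLLOW(S) = ["$", "a", "b"]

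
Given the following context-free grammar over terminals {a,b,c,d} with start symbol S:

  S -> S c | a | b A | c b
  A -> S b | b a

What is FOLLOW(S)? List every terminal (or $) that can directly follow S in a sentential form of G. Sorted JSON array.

FIRST iteration:
pass 1:
  A via A→b a: +{b}
  S via S→a: +{a}
  S via S→b A: +{b}
  S via S→c b: +{c}
  FIRST[S]={a,b,c}  FIRST[A]={b}
pass 2:
  A via A→S b: +{a,c}
  FIRST[S]={a,b,c}  FIRST[A]={a,b,c}
pass 3: done
  FIRST[S]={a,b,c}  FIRST[A]={a,b,c}

FOLLOW iteration:
FOLLOW(S) := {$}
[1]
  A→S b: FOLLOW(S) ⊇ FIRST(b) = {b}; new: +{b}
  S→S c: FOLLOW(S) ⊇ FIRST(c) = {c}; new: +{c}
  S→b A: FOLLOW(A) ⊇ FOLLOW(S) ⊇ {$,b,c}; new: +{$,b,c}
  FOLLOW(S)={$,b,c}  FOLLOW(A)={$,b,c}
[2] (no change)
  FOLLOW(S)={$,b,c}  FOLLOW(A)={$,b,c}

FOLLOW(S) = ["$", "b", "c"]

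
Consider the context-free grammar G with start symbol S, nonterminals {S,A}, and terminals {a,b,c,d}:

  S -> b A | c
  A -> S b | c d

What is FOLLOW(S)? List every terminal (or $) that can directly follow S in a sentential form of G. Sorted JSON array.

Compute FIRST by fixpoint:
pass 1:
  A via A→c d: +{c}
  S via S→b A: +{b}
  S via S→c: +{c}
  FIRST[S]={b,c}  FIRST[A]={c}
pass 2:
  A via A→S b: +{b}
  FIRST[S]={b,c}  FIRST[A]={b,c}
pass 3: done
  FIRST[S]={b,c}  FIRST[A]={b,c}

FOLLOW iteration:
FOLLOW(S) := {$}
round 1:
  A→S b: FOLLOW(S) ⊇ FIRST(b) = {b}; new: +{b}
  S→b A: FOLLOW(A) ⊇ FOLLOW(S) ⊇ {$,b}; new: +{$,b}
  FOLLOW[S]={$,b}  FOLLOW[A]={$,b}
round 2: done
  FOLLOW[S]={$,b}  FOLLOW[A]={$,b}

FOLLOW(S) = ["$", "b"]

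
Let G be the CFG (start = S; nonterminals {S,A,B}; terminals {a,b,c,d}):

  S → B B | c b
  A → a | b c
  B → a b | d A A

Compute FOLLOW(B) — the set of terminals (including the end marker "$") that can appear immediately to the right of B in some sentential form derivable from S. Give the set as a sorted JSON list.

Compute FIRST by fixpoint:
[1]
  A via A→a: +{a}
  A via A→b c: +{b}
  B via B→a b: +{a}
  B via B→d A A: +{d}
  S via S→B B: +{a,d}
  S via S→c b: +{c}
  S: {a,c,d}  A: {a,b}  B: {a,d}
[2] — fixpoint
  S: {a,c,d}  A: {a,b}  B: {a,d}

FOLLOW sets:
seed FOLLOW(S) with $
round 1:
  B→d A A: FOLLOW(A) ⊇ FIRST(A) = {a,b}; new: +{a,b}
  S→B B: FOLLOW(B) ⊇ FIRST(B) = {a,d}; new: +{a,d}
  S→B B: FOLLOW(B) ⊇ FOLLOW(S) ⊇ {$}; new: +{$}
  FOLLOW(S)={$}  FOLLOW(A)={a,b}  FOLLOW(B)={$,a,d}
round 2:
  B→d A A: FOLLOW(A) ⊇ FOLLOW(B) ⊇ {$,a,d}; new: +{$,d}
  FOLLOW(S)={$}  FOLLOW(A)={$,a,b,d}  FOLLOW(B)={$,a,d}
round 3: — fixpoint
  FOLLOW(S)={$}  FOLLOW(A)={$,a,b,d}  FOLLOW(B)={$,a,d}

FOLLOW(B) = ["$", "a", "d"]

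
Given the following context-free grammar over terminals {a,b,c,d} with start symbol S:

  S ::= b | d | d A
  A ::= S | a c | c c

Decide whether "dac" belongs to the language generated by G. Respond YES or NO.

CNF form of G:
  S -> T2 A | b | d
  A -> T0 T1 | T1 T1 | T2 A | b | d
  T0 -> a
  T1 -> c
  T2 -> d

CYK fill:
  cell(0,0) d: {A,S,T2}  orig:{A,S}
  cell(1,1) a: {T0}  orig:{}
  cell(2,2) c: {T1}  orig:{}
  cell(0,1) da: ∅
  cell(1,2) ac: {A}
  cell(0,2) dac: {A,S}

S ∈ T[0,2] ⇒ YES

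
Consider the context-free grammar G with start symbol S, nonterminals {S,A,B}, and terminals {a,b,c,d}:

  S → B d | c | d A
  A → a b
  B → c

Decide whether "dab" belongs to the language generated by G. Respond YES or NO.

Convert to CNF:
  S -> B T2 | T2 A | c
  A -> T0 T1
  B -> c
  T0 -> a
  T1 -> b
  T2 -> d

Fill CYK table bottom-up:
  cell(0,0) d: {T2}  orig:{}
  cell(1,1) a: {T0}  orig:{}
  cell(2,2) b: {T1}  orig:{}
  cell(0,1) da: ∅
  cell(1,2) ab: {A}
  cell(0,2) dab: {S}

S ∈ T[0,2] ⇒ YES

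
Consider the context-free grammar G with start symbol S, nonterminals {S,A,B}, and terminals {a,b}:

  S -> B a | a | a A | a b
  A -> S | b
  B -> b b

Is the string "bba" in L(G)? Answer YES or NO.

Convert to CNF:
  S -> B T0 | T0 A | T0 T1 | a
  A -> B T0 | T0 A | T0 T1 | a | b
  B -> T1 T1
  T0 -> a
  T1 -> b

Fill CYK table bottom-up:
  [0..0]={A,T1}  "b"  orig:{A}
  [1..1]={A,T1}  "b"  orig:{A}
  [2..2]={A,S,T0}  "a"  orig:{A,S}
  [0..1]={B}  "bb"
  [1..2]=∅  "ba"
  [0..2]={A,S}  "bba"

S ∈ T[0,2] ⇒ YES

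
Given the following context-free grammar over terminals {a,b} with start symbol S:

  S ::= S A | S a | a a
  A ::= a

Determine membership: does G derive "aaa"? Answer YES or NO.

CNF form of G:
  S -> S A | S T0 | T0 T0
  A -> a
  T0 -> a

CYK table (by increasing span):
  [0..0]={A,T0}  "a"  orig:{A}
  [1..1]={A,T0}  "a"  orig:{A}
  [2..2]={A,T0}  "a"  orig:{A}
  [0..1]={S}  "aa"
  [1..2]={S}  "aa"
  [0..2]={S}  "aaa"

S ∈ T[0,2] ⇒ YES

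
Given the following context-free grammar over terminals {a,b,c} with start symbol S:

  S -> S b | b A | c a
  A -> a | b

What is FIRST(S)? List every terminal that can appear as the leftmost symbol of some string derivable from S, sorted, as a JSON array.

Compute FIRST by fixpoint:
[1]
  A via A→a: +{a}
  A via A→b: +{b}
  S via S→b A: +{b}
  S via S→c a: +{c}
  S: {b,c}  A: {a,b}
[2] done
  S: {b,c}  A: {a,b}

FIRST(S) = ["b", "c"]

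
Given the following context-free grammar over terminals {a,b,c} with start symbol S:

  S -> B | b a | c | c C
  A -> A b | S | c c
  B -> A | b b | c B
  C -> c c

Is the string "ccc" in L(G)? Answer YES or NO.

Convert to CNF:
  S -> A T0 | T0 T0 | T0 T1 | T2 B | T2 C | T2 T2 | c
  A -> A T0 | T0 T0 | T0 T1 | T2 B | T2 C | T2 T2 | c
  B -> A T0 | T0 T0 | T0 T1 | T2 B | T2 C | T2 T2 | c
  C -> T2 T2
  T0 -> b
  T1 -> a
  T2 -> c

CYK table (by increasing span):
  cell(0,0) c: {A,B,S,T2}  orig:{A,B,S}
  cell(1,1) c: {A,B,S,T2}  orig:{A,B,S}
  cell(2,2) c: {A,B,S,T2}  orig:{A,B,S}
  cell(0,1) cc: {A,B,C,S}
  cell(1,2) cc: {A,B,C,S}
  cell(0,2) ccc: {A,B,S}

S ∈ T[0,2] ⇒ YES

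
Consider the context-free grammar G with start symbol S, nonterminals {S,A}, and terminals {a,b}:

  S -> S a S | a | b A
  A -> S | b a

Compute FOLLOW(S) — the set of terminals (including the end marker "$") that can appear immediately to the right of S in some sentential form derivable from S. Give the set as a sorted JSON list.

Compute FIRST by fixpoint:
[1]
  A via A→b a: +{b}
  S via S→a: +{a}
  S via S→b A: +{b}
  FIRST(S)={a,b}  FIRST(A)={b}
[2]
  A via A→S: +{a}
  FIRST(S)={a,b}  FIRST(A)={a,b}
[3] (no change)
  FIRST(S)={a,b}  FIRST(A)={a,b}

FOLLOW sets:
initialize: $ ∈ FOLLOW(S)
[1]
  S→S a S: FOLLOW(S) ⊇ FIRST(a) = {a}; new: +{a}
  S→b A: FOLLOW(A) ⊇ FOLLOW(S) ⊇ {$,a}; new: +{$,a}
  S: {$,a}  A: {$,a}
[2] (stable)
  S: {$,a}  A: {$,a}

FOLLOW(S) = ["$", "a"]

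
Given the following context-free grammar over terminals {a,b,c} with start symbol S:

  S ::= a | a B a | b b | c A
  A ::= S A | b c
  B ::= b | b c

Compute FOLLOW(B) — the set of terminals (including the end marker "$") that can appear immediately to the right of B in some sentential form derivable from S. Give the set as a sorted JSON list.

FIRST sets, iterate to fixpoint:
pass 1:
  A via A→b c: +{b}
  B via B→b: +{b}
  S via S→a: +{a}
  S via S→b b: +{b}
  S via S→c A: +{c}
  S: {a,b,c}  A: {b}  B: {b}
pass 2:
  A via A→S A: +{a,c}
  S: {a,b,c}  A: {a,b,c}  B: {b}
pass 3: done
  S: {a,b,c}  A: {a,b,c}  B: {b}

FOLLOW sets:
seed FOLLOW(S) with $
[1]
  A→S A: FOLLOW(S) ⊇ FIRST(A) = {a,b,c}; new: +{a,b,c}
  S→a B a: FOLLOW(B) ⊇ FIRST(a) = {a}; new: +{a}
  S→c A: FOLLOW(A) ⊇ FOLLOW(S) ⊇ {$,a,b,c}; new: +{$,a,b,c}
  S: {$,a,b,c}  A: {$,a,b,c}  B: {a}
[2] (no change)
  S: {$,a,b,c}  A: {$,a,b,c}  B: {a}

FOLLOW(B) = ["a"]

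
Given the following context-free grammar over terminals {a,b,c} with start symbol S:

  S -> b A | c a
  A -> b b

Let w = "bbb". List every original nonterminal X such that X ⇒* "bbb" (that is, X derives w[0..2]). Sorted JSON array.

CNF form of G:
  S -> T0 A | T1 T2
  A -> T0 T0
  T0 -> b
  T1 -> c
  T2 -> a

CYK table (by increasing span) — only the sub-triangle for w[0..2]:
  [0..0]={T0}  "b"  orig:{}
  [1..1]={T0}  "b"  orig:{}
  [2..2]={T0}  "b"  orig:{}
  [0..1]={A}  "bb"
  [1..2]={A}  "bb"
  [0..2]={S}  "bbb"

Original NTs in T[0,2] deriving "bbb": ["S"]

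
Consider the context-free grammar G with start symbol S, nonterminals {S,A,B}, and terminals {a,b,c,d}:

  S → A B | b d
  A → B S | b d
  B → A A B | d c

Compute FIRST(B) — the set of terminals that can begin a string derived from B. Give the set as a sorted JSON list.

Compute FIRST by fixpoint:
iter 1:
  A via A→b d: +{b}
  B via B→A A B: +{b}
  B via B→d c: +{d}
  S via S→A B: +{b}
  S: {b}  A: {b}  B: {b,d}
iter 2:
  A via A→B S: +{d}
  S via S→A B: +{d}
  S: {b,d}  A: {b,d}  B: {b,d}
iter 3: — fixpoint
  S: {b,d}  A: {b,d}  B: {b,d}

FIRST(B) = ["b", "d"]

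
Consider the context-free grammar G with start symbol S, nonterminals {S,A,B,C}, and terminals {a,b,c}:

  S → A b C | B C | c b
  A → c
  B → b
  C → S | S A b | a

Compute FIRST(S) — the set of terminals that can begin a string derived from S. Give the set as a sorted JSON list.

FIRST sets, iterate to fixpoint:
round 1:
  A via A→c: +{c}
  B via B→b: +{b}
  C via C→a: +{a}
  S via S→A b C: +{c}
  S via S→B C: +{b}
  S: {b,c}  A: {c}  B: {b}  C: {a}
round 2:
  C via C→S: +{b,c}
  S: {b,c}  A: {c}  B: {b}  C: {a,b,c}
round 3: done
  S: {b,c}  A: {c}  B: {b}  C: {a,b,c}

FIRST(S) = ["b", "c"]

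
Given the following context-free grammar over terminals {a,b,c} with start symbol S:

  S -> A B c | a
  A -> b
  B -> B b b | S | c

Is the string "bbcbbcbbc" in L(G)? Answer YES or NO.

Convert to CNF:
  S -> A X4 | a
  A -> b
  B -> A X2 | B X3 | a | c
  T0 -> c
  T1 -> b
  X2 -> B T0
  X3 -> T1 T1
  X4 -> B T0

CYK table (by increasing span):
  T[0,0] 'b' = {A,T1}  orig:{A}
  T[1,1] 'b' = {A,T1}  orig:{A}
  T[2,2] 'c' = {B,T0}  orig:{B}
  T[3,3] 'b' = {A,T1}  orig:{A}
  T[4,4] 'b' = {A,T1}  orig:{A}
  T[5,5] 'c' = {B,T0}  orig:{B}
  T[6,6] 'b' = {A,T1}  orig:{A}
  T[7,7] 'b' = {A,T1}  orig:{A}
  T[8,8] 'c' = {B,T0}  orig:{B}
  T[0,1] 'bb' = {X3}  orig:{}
  T[1,2] 'bc' = ∅
  T[2,3] 'cb' = ∅
  T[3,4] 'bb' = {X3}  orig:{}
  T[4,5] 'bc' = ∅
  T[5,6] 'cb' = ∅
  T[6,7] 'bb' = {X3}  orig:{}
  T[7,8] 'bc' = ∅
  T[0,2] 'bbc' = ∅
  T[1,3] 'bcb' = ∅
  T[2,4] 'cbb' = {B}
  T[3,5] 'bbc' = ∅
  T[4,6] 'bcb' = ∅
  T[5,7] 'cbb' = {B}
  T[6,8] 'bbc' = ∅
  T[0,3] 'bbcb' = ∅
  T[1,4] 'bcbb' = ∅
  T[2,5] 'cbbc' = {X2,X4}  orig:{}
  T[3,6] 'bbcb' = ∅
  T[4,7] 'bcbb' = ∅
  T[5,8] 'cbbc' = {X2,X4}  orig:{}
  T[0,4] 'bbcbb' = ∅
  T[1,5] 'bcbbc' = {B,S}
  T[2,6] 'cbbcb' = ∅
  T[3,7] 'bbcbb' = ∅
  T[4,8] 'bcbbc' = {B,S}
  T[0,5] 'bbcbbc' = ∅
  T[1,6] 'bcbbcb' = ∅
  T[2,7] 'cbbcbb' = ∅
  T[3,8] 'bbcbbc' = ∅
  T[0,6] 'bbcbbcb' = ∅
  T[1,7] 'bcbbcbb' = {B}
  T[2,8] 'cbbcbbc' = ∅
  T[0,7] 'bbcbbcbb' = ∅
  T[1,8] 'bcbbcbbc' = {X2,X4}  orig:{}
  T[0,8] 'bbcbbcbbc' = {B,S}

S ∈ T[0,8] ⇒ YES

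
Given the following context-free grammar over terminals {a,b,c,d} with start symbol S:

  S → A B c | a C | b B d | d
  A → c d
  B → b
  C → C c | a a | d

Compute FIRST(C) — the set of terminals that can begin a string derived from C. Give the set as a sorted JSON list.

FIRST sets, iterate to fixpoint:
[1]
  A via A→c d: +{c}
  B via B→b: +{b}
  C via C→a a: +{a}
  C via C→d: +{d}
  S via S→A B c: +{c}
  S via S→a C: +{a}
  S via S→b B d: +{b}
  S via S→d: +{d}
  FIRST(S)={a,b,c,d}  FIRST(A)={c}  FIRST(B)={b}  FIRST(C)={a,d}
[2] (no change)
  FIRST(S)={a,b,c,d}  FIRST(A)={c}  FIRST(B)={b}  FIRST(C)={a,d}

FIRST(C) = ["a", "d"]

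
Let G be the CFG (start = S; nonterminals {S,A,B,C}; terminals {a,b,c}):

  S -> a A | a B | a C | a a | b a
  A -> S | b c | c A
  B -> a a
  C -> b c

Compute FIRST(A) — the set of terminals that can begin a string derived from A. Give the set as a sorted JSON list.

FIRST sets, iterate to fixpoint:
round 1:
  A via A→b c: +{b}
  A via A→c A: +{c}
  B via B→a a: +{a}
  C via C→b c: +{b}
  S via S→a A: +{a}
  S via S→b a: +{b}
  FIRST[S]={a,b}  FIRST[A]={b,c}  FIRST[B]={a}  FIRST[C]={b}
round 2:
  A via A→S: +{a}
  FIRST[S]={a,b}  FIRST[A]={a,b,c}  FIRST[B]={a}  FIRST[C]={b}
round 3: done
  FIRST[S]={a,b}  FIRST[A]={a,b,c}  FIRST[B]={a}  FIRST[C]={b}

FIRST(A) = ["a", "b", "c"]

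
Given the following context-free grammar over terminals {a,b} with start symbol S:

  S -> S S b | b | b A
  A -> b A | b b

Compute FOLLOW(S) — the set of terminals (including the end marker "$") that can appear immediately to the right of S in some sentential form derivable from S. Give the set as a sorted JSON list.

FIRST iteration:
[1]
  A via A→b A: +{b}
  S via S→b: +{b}
  FIRST[S]={b}  FIRST[A]={b}
[2] — fixpoint
  FIRST[S]={b}  FIRST[A]={b}

FOLLOW iteration:
initialize: $ ∈ FOLLOW(S)
round 1:
  S→S S b: FOLLOW(S) ⊇ FIRST(S) = {b}; new: +{b}
  S→b A: FOLLOW(A) ⊇ FOLLOW(S) ⊇ {$,b}; new: +{$,b}
  FOLLOW(S)={$,b}  FOLLOW(A)={$,b}
round 2: (no change)
  FOLLOW(S)={$,b}  FOLLOW(A)={$,b}

FOLLOW(S) = ["$", "b"]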